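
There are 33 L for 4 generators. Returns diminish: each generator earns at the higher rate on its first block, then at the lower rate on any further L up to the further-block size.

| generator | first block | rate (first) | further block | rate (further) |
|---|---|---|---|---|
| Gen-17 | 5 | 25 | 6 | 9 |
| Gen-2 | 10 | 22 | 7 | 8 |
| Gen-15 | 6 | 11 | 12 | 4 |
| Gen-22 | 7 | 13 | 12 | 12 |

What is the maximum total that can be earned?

568

Rank every tier by rate: Gen-17/T1 25 > Gen-2/T1 22 > Gen-22/T1 13 > Gen-22/T2 12 > Gen-15/T1 11 > Gen-17/T2 9 > Gen-2/T2 8 > Gen-15/T2 4.
Fill Gen-17 T1 block (5 at 25) ; 28 left.
Gen-2 T1 at 22: fill all 10 ; 18 left.
Gen-22 T1 at 13: fill all 7 ; 11 left.
Gen-22 T2 at 12: only 11 left, fill 11.
Total = 25×5 + 22×10 + 13×7 + 12×11 = 568.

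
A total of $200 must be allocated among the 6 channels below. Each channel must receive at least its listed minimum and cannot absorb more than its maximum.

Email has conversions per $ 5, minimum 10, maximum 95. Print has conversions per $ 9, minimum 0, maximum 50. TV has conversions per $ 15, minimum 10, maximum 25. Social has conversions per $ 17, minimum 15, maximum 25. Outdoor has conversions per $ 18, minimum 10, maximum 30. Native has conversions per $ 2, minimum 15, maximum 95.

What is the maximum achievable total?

2095

Meeting every minimum uses 10+0+10+15+10+15 = 60 $, leaving 140.
Rank by conversions per $: Outdoor 18 > Social 17 > TV 15 > Print 9 > Email 5 > Native 2.
Give Outdoor 20 more to hit its cap of 30 ; 120 left.
Social: +10 to 25 (cap) ; 110 left.
TV takes 15 more to reach its cap of 25 ; 95 left.
Print: +50 to 50 (cap) ; 45 left.
Email has room for 85 more but only 45 remain, so it gets 55.
Total = 5×55 + 9×50 + 15×25 + 17×25 + 18×30 + 2×15 = 2095.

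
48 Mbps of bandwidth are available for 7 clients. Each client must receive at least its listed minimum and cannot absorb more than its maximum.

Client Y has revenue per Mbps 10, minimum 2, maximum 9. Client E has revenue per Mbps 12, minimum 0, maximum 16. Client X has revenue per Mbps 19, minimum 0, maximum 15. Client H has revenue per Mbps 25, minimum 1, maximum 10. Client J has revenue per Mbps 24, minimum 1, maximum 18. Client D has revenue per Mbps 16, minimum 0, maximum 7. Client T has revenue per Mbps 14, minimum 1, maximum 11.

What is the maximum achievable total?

1033

Meeting every minimum uses 2+0+0+1+1+0+1 = 5 Mbps, leaving 43.
Rank by revenue per Mbps: Client H 25 > Client J 24 > Client X 19 > Client D 16 > Client T 14 > Client E 12 > Client Y 10.
Give Client H 9 more to hit its cap of 10 ; 34 left.
Give Client J 17 more to hit its cap of 18 ; 17 left.
Client X: +15 to 15 (cap) ; 2 left.
Only 2 left; Client D takes them to reach 2.
Total = 10×2 + 19×15 + 25×10 + 24×18 + 16×2 + 14×1 = 1033.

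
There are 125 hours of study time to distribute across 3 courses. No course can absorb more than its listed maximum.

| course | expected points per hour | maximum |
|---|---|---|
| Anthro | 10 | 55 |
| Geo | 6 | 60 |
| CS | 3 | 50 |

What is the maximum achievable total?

Order the courses by expected points per hour: Anthro 10 > Geo 6 > CS 3.
Anthro: +55 to 55 (cap) ; 70 left.
Give Geo 60 to hit its cap of 60 ; 10 left.
Only 10 left; CS takes them to reach 10.
Total = 10×55 + 6×60 + 3×10 = 940.

940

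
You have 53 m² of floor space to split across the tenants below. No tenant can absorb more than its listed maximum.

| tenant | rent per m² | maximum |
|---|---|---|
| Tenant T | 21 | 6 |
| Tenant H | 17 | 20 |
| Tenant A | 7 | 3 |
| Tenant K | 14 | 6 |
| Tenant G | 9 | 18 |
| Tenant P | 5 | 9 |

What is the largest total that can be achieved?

Order the tenants by rent per m²: Tenant T 21 > Tenant H 17 > Tenant K 14 > Tenant G 9 > Tenant A 7 > Tenant P 5.
Give Tenant T 6 to hit its cap of 6 — 47 left.
Tenant H takes 20 to reach its cap of 20 — 27 left.
Give Tenant K 6 to hit its cap of 6 — 21 left.
Give Tenant G 18 to hit its cap of 18 — 3 left.
Tenant A takes 3 to reach its cap of 3 — 0 left.
Total = 21×6 + 17×20 + 7×3 + 14×6 + 9×18 = 733.

733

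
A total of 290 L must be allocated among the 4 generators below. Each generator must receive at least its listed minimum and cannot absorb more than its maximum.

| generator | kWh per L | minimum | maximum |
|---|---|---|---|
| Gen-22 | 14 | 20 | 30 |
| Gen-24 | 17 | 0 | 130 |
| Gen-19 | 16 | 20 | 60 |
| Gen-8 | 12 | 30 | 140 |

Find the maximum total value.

Meeting every minimum uses 20+0+20+30 = 70 L, leaving 220.
Order the generators by kWh per L: Gen-24 17 > Gen-19 16 > Gen-22 14 > Gen-8 12.
Gen-24: +130 to 130 (cap) — 90 left.
Give Gen-19 40 more to hit its cap of 60 — 50 left.
Give Gen-22 10 more to hit its cap of 30 — 40 left.
Gen-8 has room for 110 more but only 40 remain, so it gets 70.
Total = 14×30 + 17×130 + 16×60 + 12×70 = 4430.

4430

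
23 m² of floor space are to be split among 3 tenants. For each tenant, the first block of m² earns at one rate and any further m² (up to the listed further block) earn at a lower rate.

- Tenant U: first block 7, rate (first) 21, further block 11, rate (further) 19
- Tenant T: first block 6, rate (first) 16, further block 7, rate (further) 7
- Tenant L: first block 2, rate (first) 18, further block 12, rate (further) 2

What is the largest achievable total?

Treat each block as its own option and order by rate: Tenant U/tier1 21 > Tenant U/tier2 19 > Tenant L/tier1 18 > Tenant T/tier1 16 > Tenant T/tier2 7 > Tenant L/tier2 2.
Tenant U tier1 at 21: fill all 7 → 16 left.
Tenant U/tier2 (19): +11 → 5 left.
Tenant L tier1 at 18: fill all 2 → 3 left.
3 remain; put them into Tenant T tier1 at 16.
Total = 21×7 + 19×11 + 18×2 + 16×3 = 440.

440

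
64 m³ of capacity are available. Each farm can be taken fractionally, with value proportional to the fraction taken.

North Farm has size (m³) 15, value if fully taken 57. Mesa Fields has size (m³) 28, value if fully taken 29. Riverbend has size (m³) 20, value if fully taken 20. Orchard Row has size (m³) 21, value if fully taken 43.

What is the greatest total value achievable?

129

Rank by value-to-size ratio: North Farm 57/15≈3.8, Orchard Row 43/21≈2.05, Mesa Fields 29/28≈1.04, Riverbend 20/20≈1.
All 15 m³ of North Farm fit (value 57) — 49 remain.
Orchard Row: take in full, 21 m³ for value 43 — 28 left.
All 28 m³ of Mesa Fields fit (value 29) — 0 remain.
Total value = 129.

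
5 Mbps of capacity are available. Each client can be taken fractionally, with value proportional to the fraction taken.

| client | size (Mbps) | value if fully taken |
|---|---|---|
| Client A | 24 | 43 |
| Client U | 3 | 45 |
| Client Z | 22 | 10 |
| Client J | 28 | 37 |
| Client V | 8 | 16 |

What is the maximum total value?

49

Sort by value density: Client U 45/3≈15, Client V 16/8≈2, Client A 43/24≈1.79, Client J 37/28≈1.32, Client Z 10/22≈0.455.
All 3 Mbps of Client U fit (value 45) ; 2 remain.
Only 2 Mbps remain; take 2/8 of Client V for value 16×2/8 = 4.
Total value = 49.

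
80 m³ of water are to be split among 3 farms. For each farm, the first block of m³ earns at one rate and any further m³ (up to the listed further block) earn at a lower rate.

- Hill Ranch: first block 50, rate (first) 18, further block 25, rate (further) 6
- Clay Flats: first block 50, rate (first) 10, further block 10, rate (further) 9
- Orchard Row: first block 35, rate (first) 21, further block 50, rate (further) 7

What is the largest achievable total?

Treat each block as its own option and order by rate: Orchard Row/tier1 21 > Hill Ranch/tier1 18 > Clay Flats/tier1 10 > Clay Flats/tier2 9 > Orchard Row/tier2 7 > Hill Ranch/tier2 6.
Fill Orchard Row tier1 block (35 at 21) → 45 left.
Hill Ranch/tier1: +45 of 50 at 18; pool empty.
Total = 21×35 + 18×45 = 1545.

1545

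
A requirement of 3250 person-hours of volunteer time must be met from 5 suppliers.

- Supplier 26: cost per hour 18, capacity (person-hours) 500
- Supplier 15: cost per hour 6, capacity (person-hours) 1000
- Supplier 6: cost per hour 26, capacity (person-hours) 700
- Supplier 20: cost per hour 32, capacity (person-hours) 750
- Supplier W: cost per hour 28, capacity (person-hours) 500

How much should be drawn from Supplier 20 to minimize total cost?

Fill from the cheapest supplier first.
Supplier 15 (6): use full 1000 → 2250 person-hours to go.
Supplier 26 (18): use full 500 → 1750 person-hours to go.
Supplier 6 (26): use full 700 → 1050 person-hours to go.
Take 500 from Supplier W at 28 → need 550 more.
Supplier 20 (32): take the remaining 550 → done.

550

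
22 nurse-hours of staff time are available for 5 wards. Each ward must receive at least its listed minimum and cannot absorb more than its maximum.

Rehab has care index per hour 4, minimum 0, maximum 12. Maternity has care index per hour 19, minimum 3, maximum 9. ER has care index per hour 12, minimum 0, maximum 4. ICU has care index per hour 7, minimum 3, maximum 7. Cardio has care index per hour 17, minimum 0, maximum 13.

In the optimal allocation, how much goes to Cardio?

Meeting every minimum uses 0+3+0+3+0 = 6 nurse-hours, leaving 16.
Order the wards by care index per hour: Maternity 19 > Cardio 17 > ER 12 > ICU 7 > Rehab 4.
Maternity takes 6 more to reach its cap of 9 → 10 left.
Cardio has room for 13 more but only 10 remain, so it gets 10.

10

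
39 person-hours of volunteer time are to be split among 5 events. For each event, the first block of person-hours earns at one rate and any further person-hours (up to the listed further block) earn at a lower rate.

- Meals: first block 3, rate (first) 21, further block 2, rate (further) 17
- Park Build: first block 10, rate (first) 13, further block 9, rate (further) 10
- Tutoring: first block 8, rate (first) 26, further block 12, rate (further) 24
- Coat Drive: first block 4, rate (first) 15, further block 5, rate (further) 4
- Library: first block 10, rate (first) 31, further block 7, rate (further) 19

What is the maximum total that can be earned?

983

Treat each block as its own option and order by rate: Library/T1 31 > Tutoring/T1 26 > Tutoring/T2 24 > Meals/T1 21 > Library/T2 19 > Meals/T2 17 > Coat Drive/T1 15 > Park Build/T1 13 > Park Build/T2 10 > Coat Drive/T2 4.
Library T1 at 31: fill all 10 — 29 left.
Fill Tutoring T1 block (8 at 26) — 21 left.
Tutoring/T2 (24): +12 — 9 left.
Fill Meals T1 block (3 at 21) — 6 left.
Library/T2: +6 of 7 at 19; pool empty.
Total = 31×10 + 26×8 + 24×12 + 21×3 + 19×6 = 983.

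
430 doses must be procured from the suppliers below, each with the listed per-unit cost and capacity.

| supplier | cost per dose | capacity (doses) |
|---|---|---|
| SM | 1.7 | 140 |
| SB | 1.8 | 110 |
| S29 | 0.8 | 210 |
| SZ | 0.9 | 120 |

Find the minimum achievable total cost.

446

Cheapest first:
S29 at 0.8: take all 210 doses ; 220 still needed.
SZ (0.9): use full 120 ; 100 doses to go.
Take 100 from SM at 1.7 to finish.
SB: unused.
Cost = 210×0.8 + 120×0.9 + 100×1.7 = 446.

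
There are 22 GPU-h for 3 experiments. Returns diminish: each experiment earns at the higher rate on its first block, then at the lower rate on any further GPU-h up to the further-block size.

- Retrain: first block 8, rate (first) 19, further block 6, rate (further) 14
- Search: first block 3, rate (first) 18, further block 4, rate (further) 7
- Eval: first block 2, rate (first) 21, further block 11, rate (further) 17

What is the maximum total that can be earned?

Rank every tier by rate: Eval/first 21 > Retrain/first 19 > Search/first 18 > Eval/second 17 > Retrain/second 14 > Search/second 7.
Eval first at 21: fill all 2 → 20 left.
Fill Retrain first block (8 at 19) → 12 left.
Search first at 18: fill all 3 → 9 left.
9 remain; put them into Eval second at 17.
Total = 21×2 + 19×8 + 18×3 + 17×9 = 401.

401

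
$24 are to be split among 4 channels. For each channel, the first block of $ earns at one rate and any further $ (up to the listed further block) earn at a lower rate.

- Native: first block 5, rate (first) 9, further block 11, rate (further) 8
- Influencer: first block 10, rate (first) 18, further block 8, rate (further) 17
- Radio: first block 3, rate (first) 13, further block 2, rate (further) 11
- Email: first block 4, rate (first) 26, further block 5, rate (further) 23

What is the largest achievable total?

Order all 8 blocks by rate: Email/T1 26 > Email/T2 23 > Influencer/T1 18 > Influencer/T2 17 > Radio/T1 13 > Radio/T2 11 > Native/T1 9 > Native/T2 8.
Email/T1 (26): +4 → 20 left.
Email T2 at 23: fill all 5 → 15 left.
Fill Influencer T1 block (10 at 18) → 5 left.
Influencer T2 at 17: only 5 left, fill 5.
Total = 26×4 + 23×5 + 18×10 + 17×5 = 484.

484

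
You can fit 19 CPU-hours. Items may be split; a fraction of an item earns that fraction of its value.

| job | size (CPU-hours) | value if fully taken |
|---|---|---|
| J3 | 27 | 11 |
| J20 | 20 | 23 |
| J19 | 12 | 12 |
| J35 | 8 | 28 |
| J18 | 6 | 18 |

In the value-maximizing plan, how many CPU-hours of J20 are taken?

Best value per unit of size first: J35 28/8≈3.5, J18 18/6≈3, J20 23/20≈1.15, J19 12/12≈1, J3 11/27≈0.407.
J35: take in full, 8 CPU-hours for value 28 ; 11 left.
J18: take in full, 6 CPU-hours for value 18 ; 5 left.
Only 5 CPU-hours remain; take 5/20 of J20 for value 23×5/20 = 5.75.

5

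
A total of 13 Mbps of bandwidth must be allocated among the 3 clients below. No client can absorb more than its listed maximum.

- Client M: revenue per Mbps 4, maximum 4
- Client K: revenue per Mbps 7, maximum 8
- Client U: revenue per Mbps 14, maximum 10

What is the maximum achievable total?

Order the clients by revenue per Mbps: Client U 14 > Client K 7 > Client M 4.
Client U takes 10 to reach its cap of 10 ; 3 left.
Client K has room for 8 but only 3 remain, so it gets 3.
Total = 7×3 + 14×10 = 161.

161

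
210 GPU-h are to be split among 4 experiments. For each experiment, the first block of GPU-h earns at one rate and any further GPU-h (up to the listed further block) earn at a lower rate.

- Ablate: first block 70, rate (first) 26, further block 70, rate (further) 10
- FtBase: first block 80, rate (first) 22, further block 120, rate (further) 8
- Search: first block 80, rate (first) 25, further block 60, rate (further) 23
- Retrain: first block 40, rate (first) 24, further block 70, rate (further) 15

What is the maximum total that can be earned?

Treat each block as its own option and order by rate: Ablate/T1 26 > Search/T1 25 > Retrain/T1 24 > Search/T2 23 > FtBase/T1 22 > Retrain/T2 15 > Ablate/T2 10 > FtBase/T2 8.
Fill Ablate T1 block (70 at 26) — 140 left.
Search T1 at 25: fill all 80 — 60 left.
Retrain/T1 (24): +40 — 20 left.
20 remain; put them into Search T2 at 23.
Total = 26×70 + 25×80 + 24×40 + 23×20 = 5240.

5240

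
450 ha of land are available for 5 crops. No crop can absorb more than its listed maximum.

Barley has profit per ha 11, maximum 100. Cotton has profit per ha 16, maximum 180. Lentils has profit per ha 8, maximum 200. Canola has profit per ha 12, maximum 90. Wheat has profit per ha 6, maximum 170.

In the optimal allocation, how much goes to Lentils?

Order the crops by profit per ha: Cotton 16 > Canola 12 > Barley 11 > Lentils 8 > Wheat 6.
Cotton: +180 to 180 (cap) → 270 left.
Give Canola 90 to hit its cap of 90 → 180 left.
Barley takes 100 to reach its cap of 100 → 80 left.
Lentils has room for 200 but only 80 remain, so it gets 80.

80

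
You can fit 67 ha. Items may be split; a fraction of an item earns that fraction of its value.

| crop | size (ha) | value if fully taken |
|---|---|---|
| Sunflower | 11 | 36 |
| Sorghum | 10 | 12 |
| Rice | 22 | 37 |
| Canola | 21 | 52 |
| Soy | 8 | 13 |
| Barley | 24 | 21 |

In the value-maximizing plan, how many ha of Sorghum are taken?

5

Rank by value-to-size ratio: Sunflower 36/11≈3.27, Canola 52/21≈2.48, Rice 37/22≈1.68, Soy 13/8≈1.62, Sorghum 12/10≈1.2, Barley 21/24≈0.875.
All 11 ha of Sunflower fit (value 36) ; 56 remain.
All 21 ha of Canola fit (value 52) ; 35 remain.
All 22 ha of Rice fit (value 37) ; 13 remain.
All 8 ha of Soy fit (value 13) ; 5 remain.
Only 5 ha remain; take 5/10 of Sorghum for value 12×5/10 = 6.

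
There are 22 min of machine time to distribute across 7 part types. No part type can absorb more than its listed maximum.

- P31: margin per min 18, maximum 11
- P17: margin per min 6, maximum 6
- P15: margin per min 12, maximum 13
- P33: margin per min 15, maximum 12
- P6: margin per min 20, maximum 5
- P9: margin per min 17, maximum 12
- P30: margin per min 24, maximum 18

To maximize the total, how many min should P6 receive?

Highest margin per min first: P30 24 > P6 20 > P31 18 > P9 17 > P33 15 > P15 12 > P17 6.
P30: +18 to 18 (cap) ; 4 left.
P6 has room for 5 but only 4 remain, so it gets 4.

4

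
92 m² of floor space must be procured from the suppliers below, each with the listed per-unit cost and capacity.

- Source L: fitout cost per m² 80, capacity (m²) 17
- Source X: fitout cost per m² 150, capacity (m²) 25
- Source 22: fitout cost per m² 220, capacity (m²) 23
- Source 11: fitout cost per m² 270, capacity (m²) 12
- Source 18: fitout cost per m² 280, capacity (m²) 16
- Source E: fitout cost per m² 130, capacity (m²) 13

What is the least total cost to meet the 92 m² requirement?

15660

Cheapest first:
Source L at 80: take all 17 m² → 75 still needed.
Take 13 from Source E at 130 → need 62 more.
Source X at 150: take all 25 m² → 37 still needed.
Source 22 (220): use full 23 → 14 m² to go.
Source 11 at 270: take all 12 m² → 2 still needed.
Take 2 from Source 18 at 280 to finish.
Cost = 17×80 + 13×130 + 25×150 + 23×220 + 12×270 + 2×280 = 15660.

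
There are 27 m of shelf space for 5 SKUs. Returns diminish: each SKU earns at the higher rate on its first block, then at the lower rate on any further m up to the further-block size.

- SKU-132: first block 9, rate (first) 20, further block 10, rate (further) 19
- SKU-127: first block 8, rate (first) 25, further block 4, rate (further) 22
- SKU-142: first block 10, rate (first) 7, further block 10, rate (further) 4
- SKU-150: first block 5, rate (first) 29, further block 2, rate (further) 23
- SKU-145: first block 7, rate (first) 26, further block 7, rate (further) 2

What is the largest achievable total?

681

Order all 10 blocks by rate: SKU-150/tier1 29 > SKU-145/tier1 26 > SKU-127/tier1 25 > SKU-150/tier2 23 > SKU-127/tier2 22 > SKU-132/tier1 20 > SKU-132/tier2 19 > SKU-142/tier1 7 > SKU-142/tier2 4 > SKU-145/tier2 2.
Fill SKU-150 tier1 block (5 at 29) — 22 left.
Fill SKU-145 tier1 block (7 at 26) — 15 left.
Fill SKU-127 tier1 block (8 at 25) — 7 left.
Fill SKU-150 tier2 block (2 at 23) — 5 left.
SKU-127/tier2 (22): +4 — 1 left.
SKU-132/tier1: +1 of 9 at 20; pool empty.
Total = 29×5 + 26×7 + 25×8 + 23×2 + 22×4 + 20×1 = 681.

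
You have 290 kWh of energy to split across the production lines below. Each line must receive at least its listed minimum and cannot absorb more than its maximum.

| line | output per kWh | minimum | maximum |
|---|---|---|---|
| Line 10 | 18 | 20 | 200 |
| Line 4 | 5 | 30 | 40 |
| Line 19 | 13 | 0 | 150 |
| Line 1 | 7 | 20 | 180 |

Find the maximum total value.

Meeting every minimum uses 20+30+0+20 = 70 kWh, leaving 220.
Order the production lines by output per kWh: Line 10 18 > Line 19 13 > Line 1 7 > Line 4 5.
Give Line 10 180 more to hit its cap of 200 ; 40 left.
Line 19: +40 (room for 150) → 40. Pool exhausted.
Total = 18×200 + 5×30 + 13×40 + 7×20 = 4410.

4410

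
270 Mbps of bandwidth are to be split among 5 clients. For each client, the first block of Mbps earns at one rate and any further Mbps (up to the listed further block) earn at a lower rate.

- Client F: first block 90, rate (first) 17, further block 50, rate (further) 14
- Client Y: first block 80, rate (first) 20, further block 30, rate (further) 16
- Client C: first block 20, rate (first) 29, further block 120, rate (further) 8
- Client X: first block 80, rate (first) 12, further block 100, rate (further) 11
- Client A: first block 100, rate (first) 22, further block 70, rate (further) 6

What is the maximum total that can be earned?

5570

Order all 10 blocks by rate: Client C/tier1 29 > Client A/tier1 22 > Client Y/tier1 20 > Client F/tier1 17 > Client Y/tier2 16 > Client F/tier2 14 > Client X/tier1 12 > Client X/tier2 11 > Client C/tier2 8 > Client A/tier2 6.
Client C tier1 at 29: fill all 20 ; 250 left.
Fill Client A tier1 block (100 at 22) ; 150 left.
Client Y/tier1 (20): +80 ; 70 left.
70 remain; put them into Client F tier1 at 17.
Total = 29×20 + 22×100 + 20×80 + 17×70 = 5570.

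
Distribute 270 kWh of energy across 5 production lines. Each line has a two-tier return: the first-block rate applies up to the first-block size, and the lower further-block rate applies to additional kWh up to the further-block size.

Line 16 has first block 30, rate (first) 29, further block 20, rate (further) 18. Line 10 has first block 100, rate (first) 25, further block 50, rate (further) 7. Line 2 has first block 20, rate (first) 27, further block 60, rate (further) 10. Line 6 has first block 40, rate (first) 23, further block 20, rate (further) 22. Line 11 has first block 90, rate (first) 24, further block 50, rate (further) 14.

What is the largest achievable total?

6760

Order all 10 blocks by rate: Line 16/T1 29 > Line 2/T1 27 > Line 10/T1 25 > Line 11/T1 24 > Line 6/T1 23 > Line 6/T2 22 > Line 16/T2 18 > Line 11/T2 14 > Line 2/T2 10 > Line 10/T2 7.
Line 16/T1 (29): +30 — 240 left.
Line 2/T1 (27): +20 — 220 left.
Line 10/T1 (25): +100 — 120 left.
Fill Line 11 T1 block (90 at 24) — 30 left.
Line 6/T1: +30 of 40 at 23; pool empty.
Total = 29×30 + 27×20 + 25×100 + 24×90 + 23×30 = 6760.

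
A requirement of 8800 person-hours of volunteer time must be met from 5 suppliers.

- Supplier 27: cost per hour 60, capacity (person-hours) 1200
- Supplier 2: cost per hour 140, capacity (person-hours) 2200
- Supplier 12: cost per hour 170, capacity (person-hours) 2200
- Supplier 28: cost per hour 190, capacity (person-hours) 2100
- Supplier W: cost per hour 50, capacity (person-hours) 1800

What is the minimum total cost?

1110000

Fill from the cheapest supplier first.
Take 1800 from Supplier W at 50 ; need 7000 more.
Supplier 27 at 60: take all 1200 person-hours ; 5800 still needed.
Take 2200 from Supplier 2 at 140 ; need 3600 more.
Supplier 12 at 170: take all 2200 person-hours ; 1400 still needed.
Take 1400 from Supplier 28 at 190 to finish.
Cost = 1800×50 + 1200×60 + 2200×140 + 2200×170 + 1400×190 = 1110000.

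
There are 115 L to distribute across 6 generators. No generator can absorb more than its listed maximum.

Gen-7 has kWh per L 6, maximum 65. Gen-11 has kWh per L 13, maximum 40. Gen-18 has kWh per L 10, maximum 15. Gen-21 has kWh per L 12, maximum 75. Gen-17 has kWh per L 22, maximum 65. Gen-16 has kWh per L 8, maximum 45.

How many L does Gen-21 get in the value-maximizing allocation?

Order the generators by kWh per L: Gen-17 22 > Gen-11 13 > Gen-21 12 > Gen-18 10 > Gen-16 8 > Gen-7 6.
Gen-17: +65 to 65 (cap) — 50 left.
Give Gen-11 40 to hit its cap of 40 — 10 left.
Only 10 left; Gen-21 takes them to reach 10.

10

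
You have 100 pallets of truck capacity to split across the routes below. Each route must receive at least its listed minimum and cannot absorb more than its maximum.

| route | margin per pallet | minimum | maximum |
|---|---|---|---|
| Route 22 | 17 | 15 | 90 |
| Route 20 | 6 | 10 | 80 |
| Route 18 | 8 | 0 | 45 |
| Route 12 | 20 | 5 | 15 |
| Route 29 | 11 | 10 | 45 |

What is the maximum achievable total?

1575

Meeting every minimum uses 15+10+0+5+10 = 40 pallets, leaving 60.
Order the routes by margin per pallet: Route 12 20 > Route 22 17 > Route 29 11 > Route 18 8 > Route 20 6.
Route 12 takes 10 more to reach its cap of 15 — 50 left.
Only 50 left; Route 22 takes them to reach 65.
Total = 17×65 + 6×10 + 20×15 + 11×10 = 1575.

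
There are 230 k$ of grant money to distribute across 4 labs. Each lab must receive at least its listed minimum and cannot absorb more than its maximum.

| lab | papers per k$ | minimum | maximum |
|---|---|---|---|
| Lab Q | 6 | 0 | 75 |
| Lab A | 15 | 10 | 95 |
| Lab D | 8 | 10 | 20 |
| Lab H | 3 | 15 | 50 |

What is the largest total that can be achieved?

Meeting every minimum uses 0+10+10+15 = 35 k$, leaving 195.
Order the labs by papers per k$: Lab A 15 > Lab D 8 > Lab Q 6 > Lab H 3.
Lab A: +85 to 95 (cap) ; 110 left.
Lab D takes 10 more to reach its cap of 20 ; 100 left.
Give Lab Q 75 more to hit its cap of 75 ; 25 left.
Lab H has room for 35 more but only 25 remain, so it gets 40.
Total = 6×75 + 15×95 + 8×20 + 3×40 = 2155.

2155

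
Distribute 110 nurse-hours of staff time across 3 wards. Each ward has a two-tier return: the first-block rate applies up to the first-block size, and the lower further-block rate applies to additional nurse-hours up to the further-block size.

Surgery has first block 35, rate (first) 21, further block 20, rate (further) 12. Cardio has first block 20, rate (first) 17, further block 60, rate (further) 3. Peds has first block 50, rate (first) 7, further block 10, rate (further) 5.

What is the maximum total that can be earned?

Rank every tier by rate: Surgery/T1 21 > Cardio/T1 17 > Surgery/T2 12 > Peds/T1 7 > Peds/T2 5 > Cardio/T2 3.
Surgery/T1 (21): +35 ; 75 left.
Cardio/T1 (17): +20 ; 55 left.
Surgery T2 at 12: fill all 20 ; 35 left.
35 remain; put them into Peds T1 at 7.
Total = 21×35 + 17×20 + 12×20 + 7×35 = 1560.

1560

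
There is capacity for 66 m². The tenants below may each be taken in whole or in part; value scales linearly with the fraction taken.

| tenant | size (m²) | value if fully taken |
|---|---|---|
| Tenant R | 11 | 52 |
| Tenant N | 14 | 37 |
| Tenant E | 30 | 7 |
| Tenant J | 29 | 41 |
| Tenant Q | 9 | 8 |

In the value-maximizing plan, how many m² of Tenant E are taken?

3

Rank by value-to-size ratio: Tenant R 52/11≈4.73, Tenant N 37/14≈2.64, Tenant J 41/29≈1.41, Tenant Q 8/9≈0.889, Tenant E 7/30≈0.233.
Tenant R: take in full, 11 m² for value 52 → 55 left.
All 14 m² of Tenant N fit (value 37) → 41 remain.
All 29 m² of Tenant J fit (value 41) → 12 remain.
Tenant Q: take in full, 9 m² for value 8 → 3 left.
Fill the last 3 m² with part of Tenant E: 3/30 of it earns 0.7.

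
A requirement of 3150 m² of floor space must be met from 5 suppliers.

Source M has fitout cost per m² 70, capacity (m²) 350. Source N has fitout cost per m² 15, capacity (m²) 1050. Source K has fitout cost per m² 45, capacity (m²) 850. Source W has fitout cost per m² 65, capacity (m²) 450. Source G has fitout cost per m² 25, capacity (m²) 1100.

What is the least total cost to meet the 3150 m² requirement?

91250

Use suppliers in increasing cost order.
Take 1050 from Source N at 15 — need 2100 more.
Source G (25): use full 1100 — 1000 m² to go.
Source K (45): use full 850 — 150 m² to go.
Source W (65): take the remaining 150 — done.
Source M: unused.
Cost = 1050×15 + 1100×25 + 850×45 + 150×65 = 91250.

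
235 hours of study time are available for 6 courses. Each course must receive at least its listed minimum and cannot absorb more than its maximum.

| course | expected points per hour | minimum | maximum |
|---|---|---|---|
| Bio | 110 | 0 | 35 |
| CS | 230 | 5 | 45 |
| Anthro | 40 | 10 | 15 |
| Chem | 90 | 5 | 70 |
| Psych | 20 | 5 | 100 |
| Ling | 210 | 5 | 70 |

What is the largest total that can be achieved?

35700

Meeting every minimum uses 0+5+10+5+5+5 = 30 hours, leaving 205.
Order the courses by expected points per hour: CS 230 > Ling 210 > Bio 110 > Chem 90 > Anthro 40 > Psych 20.
Give CS 40 more to hit its cap of 45 ; 165 left.
Ling: +65 to 70 (cap) ; 100 left.
Bio: +35 to 35 (cap) ; 65 left.
Chem: +65 to 70 (cap) ; 0 left.
Total = 110×35 + 230×45 + 40×10 + 90×70 + 20×5 + 210×70 = 35700.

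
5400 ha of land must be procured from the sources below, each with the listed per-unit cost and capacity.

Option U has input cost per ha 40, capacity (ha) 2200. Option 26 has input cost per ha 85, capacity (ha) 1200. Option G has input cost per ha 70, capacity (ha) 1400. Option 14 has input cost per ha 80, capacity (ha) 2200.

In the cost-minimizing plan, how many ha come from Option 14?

1800

Fill from the cheapest source first.
Option U (40): use full 2200 — 3200 ha to go.
Take 1400 from Option G at 70 — need 1800 more.
Option 14 at 80: take 1800 of its 2200 — requirement met.
Option 26: unused.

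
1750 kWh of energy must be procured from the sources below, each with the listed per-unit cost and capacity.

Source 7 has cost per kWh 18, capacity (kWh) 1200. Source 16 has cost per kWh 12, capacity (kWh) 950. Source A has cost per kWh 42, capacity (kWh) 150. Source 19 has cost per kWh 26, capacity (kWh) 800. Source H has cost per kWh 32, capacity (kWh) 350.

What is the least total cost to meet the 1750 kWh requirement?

Fill from the cheapest source first.
Source 16 at 12: take all 950 kWh → 800 still needed.
Source 7 (18): take the remaining 800 → done.
Source 19, Source H, Source A: unused.
Cost = 950×12 + 800×18 = 25800.

25800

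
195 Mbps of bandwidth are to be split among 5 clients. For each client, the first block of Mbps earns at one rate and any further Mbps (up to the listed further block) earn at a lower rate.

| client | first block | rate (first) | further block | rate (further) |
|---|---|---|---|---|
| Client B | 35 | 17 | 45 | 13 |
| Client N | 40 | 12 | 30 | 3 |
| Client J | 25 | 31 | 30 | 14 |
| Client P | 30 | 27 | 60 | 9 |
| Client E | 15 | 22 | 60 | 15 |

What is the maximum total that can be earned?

Treat each block as its own option and order by rate: Client J/tier1 31 > Client P/tier1 27 > Client E/tier1 22 > Client B/tier1 17 > Client E/tier2 15 > Client J/tier2 14 > Client B/tier2 13 > Client N/tier1 12 > Client P/tier2 9 > Client N/tier2 3.
Client J tier1 at 31: fill all 25 — 170 left.
Client P/tier1 (27): +30 — 140 left.
Fill Client E tier1 block (15 at 22) — 125 left.
Client B tier1 at 17: fill all 35 — 90 left.
Client E tier2 at 15: fill all 60 — 30 left.
Client J/tier2 (14): +30 — 0 left.
Total = 31×25 + 27×30 + 22×15 + 17×35 + 15×60 + 14×30 = 3830.

3830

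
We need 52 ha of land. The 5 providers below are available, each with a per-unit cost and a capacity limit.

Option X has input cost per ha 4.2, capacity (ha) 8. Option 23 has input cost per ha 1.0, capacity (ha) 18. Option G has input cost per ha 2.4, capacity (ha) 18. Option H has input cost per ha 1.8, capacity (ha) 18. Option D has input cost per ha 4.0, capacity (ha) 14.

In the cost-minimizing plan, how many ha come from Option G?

16

Fill from the cheapest provider first.
Take 18 from Option 23 at 1.0 ; need 34 more.
Take 18 from Option H at 1.8 ; need 16 more.
Option G (2.4): take the remaining 16 ; done.
Option D, Option X: unused.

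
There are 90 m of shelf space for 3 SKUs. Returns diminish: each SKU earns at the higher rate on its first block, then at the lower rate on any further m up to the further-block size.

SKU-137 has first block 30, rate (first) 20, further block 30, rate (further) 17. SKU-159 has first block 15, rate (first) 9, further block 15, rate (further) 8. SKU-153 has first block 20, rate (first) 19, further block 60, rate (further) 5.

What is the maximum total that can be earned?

1580

Treat each block as its own option and order by rate: SKU-137/tier1 20 > SKU-153/tier1 19 > SKU-137/tier2 17 > SKU-159/tier1 9 > SKU-159/tier2 8 > SKU-153/tier2 5.
SKU-137 tier1 at 20: fill all 30 → 60 left.
Fill SKU-153 tier1 block (20 at 19) → 40 left.
SKU-137/tier2 (17): +30 → 10 left.
SKU-159 tier1 at 9: only 10 left, fill 10.
Total = 20×30 + 19×20 + 17×30 + 9×10 = 1580.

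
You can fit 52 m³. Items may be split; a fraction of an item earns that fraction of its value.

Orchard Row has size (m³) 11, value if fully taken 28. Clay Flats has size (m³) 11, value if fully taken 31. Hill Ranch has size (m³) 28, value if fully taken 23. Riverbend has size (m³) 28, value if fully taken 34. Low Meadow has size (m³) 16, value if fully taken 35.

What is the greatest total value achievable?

111

Sort by value density: Clay Flats 31/11≈2.82, Orchard Row 28/11≈2.55, Low Meadow 35/16≈2.19, Riverbend 34/28≈1.21, Hill Ranch 23/28≈0.821.
Clay Flats: take in full, 11 m³ for value 31 → 41 left.
All 11 m³ of Orchard Row fit (value 28) → 30 remain.
Low Meadow: take in full, 16 m³ for value 35 → 14 left.
Only 14 m³ remain; take 14/28 of Riverbend for value 34×14/28 = 17.
Total value = 111.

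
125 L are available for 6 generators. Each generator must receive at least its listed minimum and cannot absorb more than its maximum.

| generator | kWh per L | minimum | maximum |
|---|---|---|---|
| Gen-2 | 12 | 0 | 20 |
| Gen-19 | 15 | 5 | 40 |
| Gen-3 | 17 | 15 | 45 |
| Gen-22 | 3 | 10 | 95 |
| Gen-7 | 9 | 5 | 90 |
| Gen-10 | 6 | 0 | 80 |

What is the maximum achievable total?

Meeting every minimum uses 0+5+15+10+5+0 = 35 L, leaving 90.
Rank by kWh per L: Gen-3 17 > Gen-19 15 > Gen-2 12 > Gen-7 9 > Gen-10 6 > Gen-22 3.
Gen-3 takes 30 more to reach its cap of 45 → 60 left.
Gen-19: +35 to 40 (cap) → 25 left.
Gen-2: +20 to 20 (cap) → 5 left.
Gen-7: +5 (room for 85) → 10. Pool exhausted.
Total = 12×20 + 15×40 + 17×45 + 3×10 + 9×10 = 1725.

1725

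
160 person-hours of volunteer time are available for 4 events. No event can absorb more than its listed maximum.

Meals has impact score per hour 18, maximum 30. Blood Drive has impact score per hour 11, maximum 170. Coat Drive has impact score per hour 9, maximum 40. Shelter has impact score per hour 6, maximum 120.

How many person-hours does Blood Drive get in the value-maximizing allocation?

130

Highest impact score per hour first: Meals 18 > Blood Drive 11 > Coat Drive 9 > Shelter 6.
Meals: +30 to 30 (cap) — 130 left.
Blood Drive has room for 170 but only 130 remain, so it gets 130.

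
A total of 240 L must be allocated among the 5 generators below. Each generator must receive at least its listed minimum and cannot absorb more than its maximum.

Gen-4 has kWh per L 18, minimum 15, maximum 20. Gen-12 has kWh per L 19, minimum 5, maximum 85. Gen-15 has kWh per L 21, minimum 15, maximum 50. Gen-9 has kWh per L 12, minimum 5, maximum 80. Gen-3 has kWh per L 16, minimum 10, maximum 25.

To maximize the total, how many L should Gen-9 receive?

Meeting every minimum uses 15+5+15+5+10 = 50 L, leaving 190.
Order the generators by kWh per L: Gen-15 21 > Gen-12 19 > Gen-4 18 > Gen-3 16 > Gen-9 12.
Give Gen-15 35 more to hit its cap of 50 — 155 left.
Gen-12: +80 to 85 (cap) — 75 left.
Gen-4 takes 5 more to reach its cap of 20 — 70 left.
Give Gen-3 15 more to hit its cap of 25 — 55 left.
Gen-9: +55 (room for 75) → 60. Pool exhausted.

60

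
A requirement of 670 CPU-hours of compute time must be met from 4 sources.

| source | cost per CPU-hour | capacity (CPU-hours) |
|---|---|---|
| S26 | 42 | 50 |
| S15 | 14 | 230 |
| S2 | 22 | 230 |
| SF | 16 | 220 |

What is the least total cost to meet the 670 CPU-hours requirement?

Use sources in increasing cost order.
S15 (14): use full 230 ; 440 CPU-hours to go.
Take 220 from SF at 16 ; need 220 more.
S2 at 22: take 220 of its 230 ; requirement met.
S26: unused.
Cost = 230×14 + 220×16 + 220×22 = 11580.

11580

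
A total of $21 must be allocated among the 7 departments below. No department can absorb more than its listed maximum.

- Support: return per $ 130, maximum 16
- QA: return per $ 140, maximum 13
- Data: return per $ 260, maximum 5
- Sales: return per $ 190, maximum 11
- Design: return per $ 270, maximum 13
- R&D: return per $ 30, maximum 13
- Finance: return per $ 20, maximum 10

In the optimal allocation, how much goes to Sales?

Rank by return per $: Design 270 > Data 260 > Sales 190 > QA 140 > Support 130 > R&D 30 > Finance 20.
Give Design 13 to hit its cap of 13 — 8 left.
Give Data 5 to hit its cap of 5 — 3 left.
Only 3 left; Sales takes them to reach 3.

3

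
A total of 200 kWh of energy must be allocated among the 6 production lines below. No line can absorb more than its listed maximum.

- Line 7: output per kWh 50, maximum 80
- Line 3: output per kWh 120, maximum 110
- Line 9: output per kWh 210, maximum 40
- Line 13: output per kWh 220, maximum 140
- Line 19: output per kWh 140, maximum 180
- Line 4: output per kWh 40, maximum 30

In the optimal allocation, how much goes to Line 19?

Highest output per kWh first: Line 13 220 > Line 9 210 > Line 19 140 > Line 3 120 > Line 7 50 > Line 4 40.
Line 13 takes 140 to reach its cap of 140 — 60 left.
Line 9: +40 to 40 (cap) — 20 left.
Line 19 has room for 180 but only 20 remain, so it gets 20.

20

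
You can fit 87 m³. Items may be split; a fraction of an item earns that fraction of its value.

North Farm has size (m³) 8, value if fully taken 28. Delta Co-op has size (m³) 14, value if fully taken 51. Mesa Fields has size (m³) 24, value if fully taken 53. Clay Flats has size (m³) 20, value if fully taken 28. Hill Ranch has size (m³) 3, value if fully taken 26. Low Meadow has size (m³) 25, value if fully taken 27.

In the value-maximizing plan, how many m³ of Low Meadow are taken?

Rank by value-to-size ratio: Hill Ranch 26/3≈8.67, Delta Co-op 51/14≈3.64, North Farm 28/8≈3.5, Mesa Fields 53/24≈2.21, Clay Flats 28/20≈1.4, Low Meadow 27/25≈1.08.
Take all of Hill Ranch (3 m³, value 26) ; 84 m³ left.
Take all of Delta Co-op (14 m³, value 51) ; 70 m³ left.
Take all of North Farm (8 m³, value 28) ; 62 m³ left.
All 24 m³ of Mesa Fields fit (value 53) ; 38 remain.
All 20 m³ of Clay Flats fit (value 28) ; 18 remain.
Fill the last 18 m³ with part of Low Meadow: 18/25 of it earns 19.44.

18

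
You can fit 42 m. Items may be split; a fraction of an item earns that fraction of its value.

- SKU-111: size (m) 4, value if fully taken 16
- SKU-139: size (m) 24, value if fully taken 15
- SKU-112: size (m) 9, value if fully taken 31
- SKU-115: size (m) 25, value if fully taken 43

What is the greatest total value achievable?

Sort by value density: SKU-111 16/4≈4, SKU-112 31/9≈3.44, SKU-115 43/25≈1.72, SKU-139 15/24≈0.625.
SKU-111: take in full, 4 m for value 16 ; 38 left.
Take all of SKU-112 (9 m, value 31) ; 29 m left.
All 25 m of SKU-115 fit (value 43) ; 4 remain.
4 m left: a 4/24 share of SKU-139 gives 15×4/24 = 2.5.
Total value = 92.5.

92.5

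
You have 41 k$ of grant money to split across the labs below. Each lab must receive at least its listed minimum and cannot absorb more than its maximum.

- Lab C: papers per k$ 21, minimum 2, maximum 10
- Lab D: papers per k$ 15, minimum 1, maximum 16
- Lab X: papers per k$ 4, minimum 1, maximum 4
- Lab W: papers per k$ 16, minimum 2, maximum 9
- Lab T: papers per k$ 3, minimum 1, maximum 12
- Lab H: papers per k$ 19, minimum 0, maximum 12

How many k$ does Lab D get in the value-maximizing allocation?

8

Meeting every minimum uses 2+1+1+2+1+0 = 7 k$, leaving 34.
Rank by papers per k$: Lab C 21 > Lab H 19 > Lab W 16 > Lab D 15 > Lab X 4 > Lab T 3.
Lab C takes 8 more to reach its cap of 10 ; 26 left.
Lab H: +12 to 12 (cap) ; 14 left.
Lab W takes 7 more to reach its cap of 9 ; 7 left.
Lab D: +7 (room for 15) → 8. Pool exhausted.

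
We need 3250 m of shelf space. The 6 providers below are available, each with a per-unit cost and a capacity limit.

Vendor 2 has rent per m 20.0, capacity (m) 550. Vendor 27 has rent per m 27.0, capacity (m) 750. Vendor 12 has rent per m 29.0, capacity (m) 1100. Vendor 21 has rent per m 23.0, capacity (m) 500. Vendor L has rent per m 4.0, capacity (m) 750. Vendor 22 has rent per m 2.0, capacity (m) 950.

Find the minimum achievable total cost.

40900

Fill from the cheapest provider first.
Take 950 from Vendor 22 at 2.0 → need 2300 more.
Vendor L at 4.0: take all 750 m → 1550 still needed.
Take 550 from Vendor 2 at 20.0 → need 1000 more.
Vendor 21 at 23.0: take all 500 m → 500 still needed.
Take 500 from Vendor 27 at 27.0 to finish.
Vendor 12: unused.
Cost = 950×2.0 + 750×4.0 + 550×20.0 + 500×23.0 + 500×27.0 = 40900.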